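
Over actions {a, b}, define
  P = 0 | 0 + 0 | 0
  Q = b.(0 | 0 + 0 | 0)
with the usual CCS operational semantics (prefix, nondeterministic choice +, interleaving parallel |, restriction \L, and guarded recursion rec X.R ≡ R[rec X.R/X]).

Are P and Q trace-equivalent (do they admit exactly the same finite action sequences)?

trace-distinct — witness ⟨b⟩

P's transition system — 1 states:
  m0 = 0 | 0 + 0 | 0 ⊢ (no moves)
Q's transition system — 2 states:
  n0 = b.(0 | 0 + 0 | 0) ⊢ --b--▸ n1
  n1 = 0 | 0 + 0 | 0 ⊢ (no moves)
Executing b from Q (initial set {n0}):
  step 1 (b): {n1}
  ✓ Q
Executing b from P (initial set {m0}):
  step 1 (b): ∅  — P cannot continue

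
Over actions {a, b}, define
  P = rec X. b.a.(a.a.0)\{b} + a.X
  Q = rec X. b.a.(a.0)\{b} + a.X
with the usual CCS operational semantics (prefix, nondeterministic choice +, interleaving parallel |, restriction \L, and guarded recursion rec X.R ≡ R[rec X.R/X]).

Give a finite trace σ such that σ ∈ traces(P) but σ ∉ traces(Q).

baaa

P's transition system — 5 states:
  u0 = rec X. b.a.(a.a.0)\{b} + a.X → —a→ u0, —b→ u1
  u1 = a.(a.a.0)\{b} → —a→ u2
  u2 = (a.a.0)\{b} → —a→ u3
  u3 = (a.0)\{b} → —a→ u4
  u4 = 0\{b} → ·
Q's transition system — 4 states:
  v0 = rec X. b.a.(a.0)\{b} + a.X → —a→ v0, —b→ v1
  v1 = a.(a.0)\{b} → —a→ v2
  v2 = (a.0)\{b} → —a→ v3
  v3 = 0\{b} → ·
Run σ = ⟨baaa⟩ on P: start {u0}
  [1] b ⇒ {u1}
  [2] a ⇒ {u2}
  [3] a ⇒ {u3}
  [4] a ⇒ {u4}
  ✓ P
Run σ = ⟨baaa⟩ on Q: start {v0}
  [1] b ⇒ {v1}
  [2] a ⇒ {v2}
  [3] a ⇒ {v3}
  [4] a ⇒ no successor for Q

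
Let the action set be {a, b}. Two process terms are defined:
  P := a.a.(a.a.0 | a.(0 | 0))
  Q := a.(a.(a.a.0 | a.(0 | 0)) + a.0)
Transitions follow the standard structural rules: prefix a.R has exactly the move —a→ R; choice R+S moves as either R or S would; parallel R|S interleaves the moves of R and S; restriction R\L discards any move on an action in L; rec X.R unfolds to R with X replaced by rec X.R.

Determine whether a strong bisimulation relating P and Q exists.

P's transition system — 8 states:
  p0 = a.a.(a.a.0 | a.(0 | 0)) | =a=> p1
  p1 = a.(a.a.0 | a.(0 | 0)) | =a=> p2
  p2 = a.a.0 | a.(0 | 0) | =a=> p3, =a=> p4
  p3 = a.0 | a.(0 | 0) | =a=> p5, =a=> p6
  p4 = a.a.0 | (0 | 0) | =a=> p6
  p5 = 0 | a.(0 | 0) | =a=> p7
  p6 = a.0 | (0 | 0) | =a=> p7
  p7 = 0 | (0 | 0) | deadlocked
Q's transition system — 9 states:
  q0 = a.(a.(a.a.0 | a.(0 | 0)) + a.0) | =a=> q1
  q1 = a.(a.a.0 | a.(0 | 0)) + a.0 | =a=> q2, =a=> q3
  q2 = 0 | deadlocked
  q3 = a.a.0 | a.(0 | 0) | =a=> q4, =a=> q5
  q4 = a.0 | a.(0 | 0) | =a=> q6, =a=> q7
  q5 = a.a.0 | (0 | 0) | =a=> q7
  q6 = 0 | a.(0 | 0) | =a=> q8
  q7 = a.0 | (0 | 0) | =a=> q8
  q8 = 0 | (0 | 0) | deadlocked
Partition-refinement fixed point:
  B0 = {p0}
  B1 = {p1}
  B2 = {p2, q3}
  B3 = {p3, p4, q4, q5}
  B4 = {p5, p6, q6, q7}
  B5 = {p7, q2, q8}
  B6 = {q0}
  B7 = {q1}
p0 ∈ B0, q0 ∈ B6 → different blocks

not bisimilar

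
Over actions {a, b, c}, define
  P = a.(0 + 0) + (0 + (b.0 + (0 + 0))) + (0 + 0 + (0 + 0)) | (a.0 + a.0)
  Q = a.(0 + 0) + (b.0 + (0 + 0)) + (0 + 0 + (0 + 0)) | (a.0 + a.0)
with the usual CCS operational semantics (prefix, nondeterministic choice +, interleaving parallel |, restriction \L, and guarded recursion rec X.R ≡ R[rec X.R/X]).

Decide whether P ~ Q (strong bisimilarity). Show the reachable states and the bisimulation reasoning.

YES

P's transition system — 4 states:
  m0 = a.(0 + 0) + (0 + (b.0 + (0 + 0))) + (0 + 0 + (0 + 0)) | (a.0 + a.0) ⊢ —a→ m1, —a→ m2, —b→ m3
  m1 = (0 + 0 + (0 + 0)) | 0 ⊢ stopped
  m2 = 0 + 0 ⊢ stopped
  m3 = 0 ⊢ stopped
Q's transition system — 4 states:
  n0 = a.(0 + 0) + (b.0 + (0 + 0)) + (0 + 0 + (0 + 0)) | (a.0 + a.0) ⊢ —a→ n1, —a→ n2, —b→ n3
  n1 = (0 + 0 + (0 + 0)) | 0 ⊢ stopped
  n2 = 0 + 0 ⊢ stopped
  n3 = 0 ⊢ stopped
Coarsest stable partition (strong bisimilarity classes):
  B0 = {m0, n0}
  B1 = {m1, m2, m3, n1, n2, n3}
m0 ∈ B0, n0 ∈ B0 → same block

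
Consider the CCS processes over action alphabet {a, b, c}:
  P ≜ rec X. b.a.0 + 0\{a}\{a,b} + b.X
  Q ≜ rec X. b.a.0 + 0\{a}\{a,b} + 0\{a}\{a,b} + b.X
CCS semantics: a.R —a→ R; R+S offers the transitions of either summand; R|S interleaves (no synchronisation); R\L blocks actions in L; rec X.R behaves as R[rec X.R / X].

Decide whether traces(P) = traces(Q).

LTS(P): 3 reachable states
  m0 = rec X. b.a.0 + 0\{a}\{a,b} + b.X ⊢ —b→ m0, —b→ m1
  m1 = a.0 ⊢ —a→ m2
  m2 = 0 ⊢ stopped
LTS(Q): 3 reachable states
  n0 = rec X. b.a.0 + 0\{a}\{a,b} + 0\{a}\{a,b} + b.X ⊢ —b→ n0, —b→ n1
  n1 = a.0 ⊢ —a→ n2
  n2 = 0 ⊢ stopped
Bisimilarity quotient blocks:
  B0 = {m0, n0}
  B1 = {m1, n1}
  B2 = {m2, n2}
m0 ∈ B0, n0 ∈ B0 → same block
Bisimilar ⇒ trace-equivalent.

trace-equivalent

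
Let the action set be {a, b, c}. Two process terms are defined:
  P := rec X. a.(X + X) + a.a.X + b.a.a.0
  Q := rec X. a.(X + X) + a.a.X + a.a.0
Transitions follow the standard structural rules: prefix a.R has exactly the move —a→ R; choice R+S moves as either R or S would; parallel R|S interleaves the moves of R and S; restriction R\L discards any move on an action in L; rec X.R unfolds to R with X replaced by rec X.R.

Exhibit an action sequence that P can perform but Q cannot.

b

LTS(P): 6 reachable states
  p0 = rec X. a.(X + X) + a.a.X + b.a.a.0 → -a-> p1, -a-> p2, -b-> p3
  p1 = (rec X. a.(X + X) + a.a.X + b.a.a.0) + (rec X. a.(X + X) + a.a.X + b.a.a.0) → -a-> p1, -a-> p2, -b-> p3
  p2 = a.(rec X. a.(X + X) + a.a.X + b.a.a.0) → -a-> p0
  p3 = a.a.0 → -a-> p4
  p4 = a.0 → -a-> p5
  p5 = 0 → ·
LTS(Q): 5 reachable states
  q0 = rec X. a.(X + X) + a.a.X + a.a.0 → -a-> q1, -a-> q2, -a-> q3
  q1 = (rec X. a.(X + X) + a.a.X + a.a.0) + (rec X. a.(X + X) + a.a.X + a.a.0) → -a-> q1, -a-> q2, -a-> q3
  q2 = a.(rec X. a.(X + X) + a.a.X + a.a.0) → -a-> q0
  q3 = a.0 → -a-> q4
  q4 = 0 → ·
Executing b from P (initial set {p0}):
  after b @ step 1: {p3}
  ✓ P
Executing b from Q (initial set {q0}):
  after b @ step 1: ∅ (Q stuck)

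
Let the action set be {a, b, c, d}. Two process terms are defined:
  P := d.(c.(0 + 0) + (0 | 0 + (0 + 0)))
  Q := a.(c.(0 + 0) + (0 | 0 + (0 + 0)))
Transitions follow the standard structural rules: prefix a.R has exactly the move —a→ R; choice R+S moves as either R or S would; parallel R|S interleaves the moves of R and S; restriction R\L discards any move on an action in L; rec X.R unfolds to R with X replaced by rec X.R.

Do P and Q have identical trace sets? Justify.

P's transition system — 3 states:
  u0 = d.(c.(0 + 0) + (0 | 0 + (0 + 0))) | -d-> u1
  u1 = c.(0 + 0) + (0 | 0 + (0 + 0)) | -c-> u2
  u2 = 0 + 0 | ·
Q's transition system — 3 states:
  v0 = a.(c.(0 + 0) + (0 | 0 + (0 + 0))) | -a-> v1
  v1 = c.(0 + 0) + (0 | 0 + (0 + 0)) | -c-> v2
  v2 = 0 + 0 | ·
Executing d from P (initial set {u0}):
  step 1 (d): {u1}
  P completes σ.
Executing d from Q (initial set {v0}):
  step 1 (d): no successor for Q

traces(P) ≠ traces(Q) — witness ⟨d⟩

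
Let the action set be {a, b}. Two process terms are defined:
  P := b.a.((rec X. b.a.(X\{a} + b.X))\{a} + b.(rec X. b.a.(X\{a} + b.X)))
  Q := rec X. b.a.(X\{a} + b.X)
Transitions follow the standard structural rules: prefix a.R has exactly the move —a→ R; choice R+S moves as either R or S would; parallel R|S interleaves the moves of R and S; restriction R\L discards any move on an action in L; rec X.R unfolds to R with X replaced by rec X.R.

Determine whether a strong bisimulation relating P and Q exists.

LTS(P): 5 reachable states
  u0 = b.a.((rec X. b.a.(X\{a} + b.X))\{a} + b.(rec X. b.a.(X\{a} + b.X))) ⊢ -b-> u1
  u1 = a.((rec X. b.a.(X\{a} + b.X))\{a} + b.(rec X. b.a.(X\{a} + b.X))) ⊢ -a-> u2
  u2 = (rec X. b.a.(X\{a} + b.X))\{a} + b.(rec X. b.a.(X\{a} + b.X)) ⊢ -b-> u3, -b-> u4
  u3 = (a.((rec X. b.a.(X\{a} + b.X))\{a} + b.(rec X. b.a.(X\{a} + b.X))))\{a} ⊢ ·
  u4 = rec X. b.a.(X\{a} + b.X) ⊢ -b-> u1
LTS(Q): 4 reachable states
  v0 = rec X. b.a.(X\{a} + b.X) ⊢ -b-> v1
  v1 = a.((rec X. b.a.(X\{a} + b.X))\{a} + b.(rec X. b.a.(X\{a} + b.X))) ⊢ -a-> v2
  v2 = (rec X. b.a.(X\{a} + b.X))\{a} + b.(rec X. b.a.(X\{a} + b.X)) ⊢ -b-> v0, -b-> v3
  v3 = (a.((rec X. b.a.(X\{a} + b.X))\{a} + b.(rec X. b.a.(X\{a} + b.X))))\{a} ⊢ ·
Bisimilarity quotient blocks:
  B0 = {u0, u4, v0}
  B1 = {u1, v1}
  B2 = {u2, v2}
  B3 = {u3, v3}
u0 ∈ B0, v0 ∈ B0 → same block

YES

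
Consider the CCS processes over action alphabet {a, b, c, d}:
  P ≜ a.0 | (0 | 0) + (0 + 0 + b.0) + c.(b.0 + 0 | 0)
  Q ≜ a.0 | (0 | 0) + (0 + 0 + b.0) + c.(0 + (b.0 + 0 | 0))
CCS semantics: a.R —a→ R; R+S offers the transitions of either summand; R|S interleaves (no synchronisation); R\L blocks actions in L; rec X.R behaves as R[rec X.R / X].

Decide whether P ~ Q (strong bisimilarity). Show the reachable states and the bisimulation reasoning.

YES

LTS(P): 4 reachable states
  u0 = a.0 | (0 | 0) + (0 + 0 + b.0) + c.(b.0 + 0 | 0) | --a--▸ u1, --b--▸ u2, --c--▸ u3
  u1 = 0 | (0 | 0) | ·
  u2 = 0 | ·
  u3 = b.0 + 0 | 0 | --b--▸ u2
LTS(Q): 4 reachable states
  v0 = a.0 | (0 | 0) + (0 + 0 + b.0) + c.(0 + (b.0 + 0 | 0)) | --a--▸ v1, --b--▸ v2, --c--▸ v3
  v1 = 0 | (0 | 0) | ·
  v2 = 0 | ·
  v3 = 0 + (b.0 + 0 | 0) | --b--▸ v2
Coarsest stable partition (strong bisimilarity classes):
  B0 = {u0, v0}
  B1 = {u3, v3}
  B2 = {u1, u2, v1, v2}
u0 ∈ B0, v0 ∈ B0 → same block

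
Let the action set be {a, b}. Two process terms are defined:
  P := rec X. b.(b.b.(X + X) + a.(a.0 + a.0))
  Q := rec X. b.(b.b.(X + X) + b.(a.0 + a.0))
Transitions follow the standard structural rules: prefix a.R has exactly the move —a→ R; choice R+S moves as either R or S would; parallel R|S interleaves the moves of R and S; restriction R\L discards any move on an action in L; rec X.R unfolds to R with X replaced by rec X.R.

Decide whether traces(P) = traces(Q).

P's transition system — 6 states:
  m0 = rec X. b.(b.b.(X + X) + a.(a.0 + a.0)) ⊢ —b→ m1
  m1 = b.b.((rec X. b.(b.b.(X + X) + a.(a.0 + a.0))) + (rec X. b.(b.b.(X + X) + a.(a.0 + a.0)))) + a.(a.0 + a.0) ⊢ —a→ m2, —b→ m3
  m2 = a.0 + a.0 ⊢ —a→ m4
  m3 = b.((rec X. b.(b.b.(X + X) + a.(a.0 + a.0))) + (rec X. b.(b.b.(X + X) + a.(a.0 + a.0)))) ⊢ —b→ m5
  m4 = 0 ⊢ (no moves)
  m5 = (rec X. b.(b.b.(X + X) + a.(a.0 + a.0))) + (rec X. b.(b.b.(X + X) + a.(a.0 + a.0))) ⊢ —b→ m1
Q's transition system — 6 states:
  n0 = rec X. b.(b.b.(X + X) + b.(a.0 + a.0)) ⊢ —b→ n1
  n1 = b.b.((rec X. b.(b.b.(X + X) + b.(a.0 + a.0))) + (rec X. b.(b.b.(X + X) + b.(a.0 + a.0)))) + b.(a.0 + a.0) ⊢ —b→ n2, —b→ n3
  n2 = a.0 + a.0 ⊢ —a→ n4
  n3 = b.((rec X. b.(b.b.(X + X) + b.(a.0 + a.0))) + (rec X. b.(b.b.(X + X) + b.(a.0 + a.0)))) ⊢ —b→ n5
  n4 = 0 ⊢ (no moves)
  n5 = (rec X. b.(b.b.(X + X) + b.(a.0 + a.0))) + (rec X. b.(b.b.(X + X) + b.(a.0 + a.0))) ⊢ —b→ n1
Executing ba from P (initial set {m0}):
  after b @ step 1: {m1}
  after a @ step 2: {m2}
  — P admits the full trace.
Executing ba from Q (initial set {n0}):
  after b @ step 1: {n1}
  after a @ step 2: ∅  — Q cannot continue

traces(P) ≠ traces(Q) — witness ⟨ba⟩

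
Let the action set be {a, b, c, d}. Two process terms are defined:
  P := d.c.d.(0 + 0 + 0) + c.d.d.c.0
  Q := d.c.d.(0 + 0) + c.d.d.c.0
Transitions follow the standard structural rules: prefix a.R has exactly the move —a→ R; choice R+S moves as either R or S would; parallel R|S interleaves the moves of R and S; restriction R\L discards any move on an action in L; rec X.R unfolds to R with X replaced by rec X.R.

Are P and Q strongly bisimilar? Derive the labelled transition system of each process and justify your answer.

LTS(P): 8 reachable states
  s0 = d.c.d.(0 + 0 + 0) + c.d.d.c.0 ⊢ ··c··> s1, ··d··> s2
  s1 = d.d.c.0 ⊢ ··d··> s3
  s2 = c.d.(0 + 0 + 0) ⊢ ··c··> s4
  s3 = d.c.0 ⊢ ··d··> s5
  s4 = d.(0 + 0 + 0) ⊢ ··d··> s6
  s5 = c.0 ⊢ ··c··> s7
  s6 = 0 + 0 + 0 ⊢ ∅
  s7 = 0 ⊢ ∅
LTS(Q): 8 reachable states
  t0 = d.c.d.(0 + 0) + c.d.d.c.0 ⊢ ··c··> t1, ··d··> t2
  t1 = d.d.c.0 ⊢ ··d··> t3
  t2 = c.d.(0 + 0) ⊢ ··c··> t4
  t3 = d.c.0 ⊢ ··d··> t5
  t4 = d.(0 + 0) ⊢ ··d··> t6
  t5 = c.0 ⊢ ··c··> t7
  t6 = 0 + 0 ⊢ ∅
  t7 = 0 ⊢ ∅
Bisimilarity quotient blocks:
  B0 = {s0, t0}
  B1 = {s1, t1}
  B2 = {s3, t3}
  B3 = {s5, t5}
  B4 = {s6, s7, t6, t7}
  B5 = {s2, t2}
  B6 = {s4, t4}
s0 ∈ B0, t0 ∈ B0 → same block

YES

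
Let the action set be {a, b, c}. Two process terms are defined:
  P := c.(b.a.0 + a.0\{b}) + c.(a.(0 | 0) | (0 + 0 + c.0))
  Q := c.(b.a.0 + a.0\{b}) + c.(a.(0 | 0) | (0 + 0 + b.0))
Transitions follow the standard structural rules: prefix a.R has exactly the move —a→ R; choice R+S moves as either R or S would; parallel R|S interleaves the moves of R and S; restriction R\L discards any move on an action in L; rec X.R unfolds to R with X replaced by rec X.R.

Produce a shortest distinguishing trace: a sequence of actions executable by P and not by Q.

cc

P's transition system — 9 states:
  s0 = c.(b.a.0 + a.0\{b}) + c.(a.(0 | 0) | (0 + 0 + c.0)) → -c-> s1, -c-> s2
  s1 = a.(0 | 0) | (0 + 0 + c.0) → -a-> s3, -c-> s4
  s2 = b.a.0 + a.0\{b} → -a-> s5, -b-> s6
  s3 = 0 | 0 | (0 + 0 + c.0) → -c-> s7
  s4 = a.(0 | 0) | 0 → -a-> s7
  s5 = 0\{b} → stopped
  s6 = a.0 → -a-> s8
  s7 = 0 | 0 | 0 → stopped
  s8 = 0 → stopped
Q's transition system — 9 states:
  t0 = c.(b.a.0 + a.0\{b}) + c.(a.(0 | 0) | (0 + 0 + b.0)) → -c-> t1, -c-> t2
  t1 = a.(0 | 0) | (0 + 0 + b.0) → -a-> t3, -b-> t4
  t2 = b.a.0 + a.0\{b} → -a-> t5, -b-> t6
  t3 = 0 | 0 | (0 + 0 + b.0) → -b-> t7
  t4 = a.(0 | 0) | 0 → -a-> t7
  t5 = 0\{b} → stopped
  t6 = a.0 → -a-> t8
  t7 = 0 | 0 | 0 → stopped
  t8 = 0 → stopped
Trace ⟨cc⟩ through P, begin at {s0}:
  after c @ step 1: {s1, s2}
  after c @ step 2: {s4}
  — P admits the full trace.
Trace ⟨cc⟩ through Q, begin at {t0}:
  after c @ step 1: {t1, t2}
  after c @ step 2: ∅  — Q cannot continue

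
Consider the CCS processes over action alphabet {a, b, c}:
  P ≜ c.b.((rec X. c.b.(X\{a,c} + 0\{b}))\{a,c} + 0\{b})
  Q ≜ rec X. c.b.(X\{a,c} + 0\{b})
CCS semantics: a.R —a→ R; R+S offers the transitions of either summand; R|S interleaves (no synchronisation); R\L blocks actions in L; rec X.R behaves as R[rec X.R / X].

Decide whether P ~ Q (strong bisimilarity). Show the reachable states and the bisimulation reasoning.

Reachable graph of P (3 states):
  p0 = c.b.((rec X. c.b.(X\{a,c} + 0\{b}))\{a,c} + 0\{b}) has moves =c=> p1
  p1 = b.((rec X. c.b.(X\{a,c} + 0\{b}))\{a,c} + 0\{b}) has moves =b=> p2
  p2 = (rec X. c.b.(X\{a,c} + 0\{b}))\{a,c} + 0\{b} has moves (no moves)
Reachable graph of Q (3 states):
  q0 = rec X. c.b.(X\{a,c} + 0\{b}) has moves =c=> q1
  q1 = b.((rec X. c.b.(X\{a,c} + 0\{b}))\{a,c} + 0\{b}) has moves =b=> q2
  q2 = (rec X. c.b.(X\{a,c} + 0\{b}))\{a,c} + 0\{b} has moves (no moves)
Partition-refinement fixed point:
  B0 = {p0, q0}
  B1 = {p1, q1}
  B2 = {p2, q2}
p0 ∈ B0, q0 ∈ B0 → same block

YES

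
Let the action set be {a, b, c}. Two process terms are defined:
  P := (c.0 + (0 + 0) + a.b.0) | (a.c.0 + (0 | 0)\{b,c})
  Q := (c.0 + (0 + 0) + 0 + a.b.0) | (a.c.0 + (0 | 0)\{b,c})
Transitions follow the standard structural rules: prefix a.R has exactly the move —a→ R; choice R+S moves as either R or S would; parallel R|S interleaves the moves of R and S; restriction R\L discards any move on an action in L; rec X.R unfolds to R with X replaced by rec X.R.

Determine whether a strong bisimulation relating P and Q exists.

bisimilar

LTS(P): 9 reachable states
  p0 = (c.0 + (0 + 0) + a.b.0) | (a.c.0 + (0 | 0)\{b,c}) :: --a--▸ p1, --a--▸ p2, --c--▸ p3
  p1 = (c.0 + (0 + 0) + a.b.0) | c.0 :: --a--▸ p4, --c--▸ p5, --c--▸ p6
  p2 = b.0 | (a.c.0 + (0 | 0)\{b,c}) :: --a--▸ p4, --b--▸ p3
  p3 = 0 | (a.c.0 + (0 | 0)\{b,c}) :: --a--▸ p6
  p4 = b.0 | c.0 :: --b--▸ p6, --c--▸ p7
  p5 = (c.0 + (0 + 0) + a.b.0) | 0 :: --a--▸ p7, --c--▸ p8
  p6 = 0 | c.0 :: --c--▸ p8
  p7 = b.0 | 0 :: --b--▸ p8
  p8 = 0 | 0 :: ∅
LTS(Q): 9 reachable states
  q0 = (c.0 + (0 + 0) + 0 + a.b.0) | (a.c.0 + (0 | 0)\{b,c}) :: --a--▸ q1, --a--▸ q2, --c--▸ q3
  q1 = (c.0 + (0 + 0) + 0 + a.b.0) | c.0 :: --a--▸ q4, --c--▸ q5, --c--▸ q6
  q2 = b.0 | (a.c.0 + (0 | 0)\{b,c}) :: --a--▸ q4, --b--▸ q3
  q3 = 0 | (a.c.0 + (0 | 0)\{b,c}) :: --a--▸ q6
  q4 = b.0 | c.0 :: --b--▸ q6, --c--▸ q7
  q5 = (c.0 + (0 + 0) + 0 + a.b.0) | 0 :: --a--▸ q7, --c--▸ q8
  q6 = 0 | c.0 :: --c--▸ q8
  q7 = b.0 | 0 :: --b--▸ q8
  q8 = 0 | 0 :: ∅
Bisimilarity quotient blocks:
  B0 = {p0, q0}
  B1 = {p1, q1}
  B2 = {p4, q4}
  B3 = {p6, q6}
  B4 = {p8, q8}
  B5 = {p7, q7}
  B6 = {p5, q5}
  B7 = {p3, q3}
  B8 = {p2, q2}
p0 ∈ B0, q0 ∈ B0 → same block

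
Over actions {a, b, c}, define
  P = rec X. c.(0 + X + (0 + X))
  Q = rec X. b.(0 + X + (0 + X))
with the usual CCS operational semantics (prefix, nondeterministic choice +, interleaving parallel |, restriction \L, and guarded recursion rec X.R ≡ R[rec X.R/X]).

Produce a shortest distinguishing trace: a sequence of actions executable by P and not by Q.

c

Reachable graph of P (2 states):
  s0 = rec X. c.(0 + X + (0 + X)) → -c-> s1
  s1 = 0 + (rec X. c.(0 + X + (0 + X))) + (0 + (rec X. c.(0 + X + (0 + X)))) → -c-> s1
Reachable graph of Q (2 states):
  t0 = rec X. b.(0 + X + (0 + X)) → -b-> t1
  t1 = 0 + (rec X. b.(0 + X + (0 + X))) + (0 + (rec X. b.(0 + X + (0 + X)))) → -b-> t1
Run σ = ⟨c⟩ on P: start {s0}
  after c @ step 1: {s1}
  ✓ P
Run σ = ⟨c⟩ on Q: start {t0}
  after c @ step 1: ∅  — Q cannot continue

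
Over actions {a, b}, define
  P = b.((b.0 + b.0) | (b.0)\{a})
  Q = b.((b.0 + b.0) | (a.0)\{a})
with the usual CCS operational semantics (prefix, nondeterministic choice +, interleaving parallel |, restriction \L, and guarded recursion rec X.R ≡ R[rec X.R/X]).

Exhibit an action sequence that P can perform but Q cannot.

P's transition system — 5 states:
  p0 = b.((b.0 + b.0) | (b.0)\{a}) ⊢ =b=> p1
  p1 = (b.0 + b.0) | (b.0)\{a} ⊢ =b=> p2, =b=> p3
  p2 = (b.0 + b.0) | 0\{a} ⊢ =b=> p4
  p3 = 0 | (b.0)\{a} ⊢ =b=> p4
  p4 = 0 | 0\{a} ⊢ stopped
Q's transition system — 3 states:
  q0 = b.((b.0 + b.0) | (a.0)\{a}) ⊢ =b=> q1
  q1 = (b.0 + b.0) | (a.0)\{a} ⊢ =b=> q2
  q2 = 0 | (a.0)\{a} ⊢ stopped
Trace ⟨bbb⟩ through P, begin at {p0}:
  [1] b ⇒ {p1}
  [2] b ⇒ {p2, p3}
  [3] b ⇒ {p4}
  ✓ P
Trace ⟨bbb⟩ through Q, begin at {q0}:
  [1] b ⇒ {q1}
  [2] b ⇒ {q2}
  [3] b ⇒ ∅ (Q stuck)

bbb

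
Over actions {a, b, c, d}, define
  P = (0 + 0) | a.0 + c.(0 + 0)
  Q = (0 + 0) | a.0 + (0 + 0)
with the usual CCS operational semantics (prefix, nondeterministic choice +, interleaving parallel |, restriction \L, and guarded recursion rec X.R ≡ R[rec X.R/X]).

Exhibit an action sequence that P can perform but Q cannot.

Reachable graph of P (3 states):
  s0 = (0 + 0) | a.0 + c.(0 + 0) :: ··a··> s1, ··c··> s2
  s1 = (0 + 0) | 0 :: ∅
  s2 = 0 + 0 :: ∅
Reachable graph of Q (2 states):
  t0 = (0 + 0) | a.0 + (0 + 0) :: ··a··> t1
  t1 = (0 + 0) | 0 :: ∅
Trace ⟨c⟩ through P, begin at {s0}:
  after c @ step 1: {s2}
  ✓ P
Trace ⟨c⟩ through Q, begin at {t0}:
  after c @ step 1: no successor for Q

c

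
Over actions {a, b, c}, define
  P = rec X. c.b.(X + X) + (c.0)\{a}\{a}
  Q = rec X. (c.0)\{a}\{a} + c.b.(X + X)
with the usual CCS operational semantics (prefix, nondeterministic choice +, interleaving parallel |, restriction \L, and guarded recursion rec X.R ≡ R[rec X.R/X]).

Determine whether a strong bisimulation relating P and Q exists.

bisimilar

P's transition system — 4 states:
  m0 = rec X. c.b.(X + X) + (c.0)\{a}\{a} has moves =c=> m1, =c=> m2
  m1 = 0\{a}\{a} has moves deadlocked
  m2 = b.((rec X. c.b.(X + X) + (c.0)\{a}\{a}) + (rec X. c.b.(X + X) + (c.0)\{a}\{a})) has moves =b=> m3
  m3 = (rec X. c.b.(X + X) + (c.0)\{a}\{a}) + (rec X. c.b.(X + X) + (c.0)\{a}\{a}) has moves =c=> m1, =c=> m2
Q's transition system — 4 states:
  n0 = rec X. (c.0)\{a}\{a} + c.b.(X + X) has moves =c=> n1, =c=> n2
  n1 = 0\{a}\{a} has moves deadlocked
  n2 = b.((rec X. (c.0)\{a}\{a} + c.b.(X + X)) + (rec X. (c.0)\{a}\{a} + c.b.(X + X))) has moves =b=> n3
  n3 = (rec X. (c.0)\{a}\{a} + c.b.(X + X)) + (rec X. (c.0)\{a}\{a} + c.b.(X + X)) has moves =c=> n1, =c=> n2
Partition-refinement fixed point:
  B0 = {m0, m3, n0, n3}
  B1 = {m2, n2}
  B2 = {m1, n1}
m0 ∈ B0, n0 ∈ B0 → same block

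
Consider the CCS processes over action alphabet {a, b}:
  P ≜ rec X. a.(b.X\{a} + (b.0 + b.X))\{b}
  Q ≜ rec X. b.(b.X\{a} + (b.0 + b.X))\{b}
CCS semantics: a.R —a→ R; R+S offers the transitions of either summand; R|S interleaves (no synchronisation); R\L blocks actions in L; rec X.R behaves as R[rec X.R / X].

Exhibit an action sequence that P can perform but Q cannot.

a

LTS(P): 2 reachable states
  p0 = rec X. a.(b.X\{a} + (b.0 + b.X))\{b} | -a-> p1
  p1 = (b.(rec X. a.(b.X\{a} + (b.0 + b.X))\{b})\{a} + (b.0 + b.(rec X. a.(b.X\{a} + (b.0 + b.X))\{b})))\{b} | ∅
LTS(Q): 2 reachable states
  q0 = rec X. b.(b.X\{a} + (b.0 + b.X))\{b} | -b-> q1
  q1 = (b.(rec X. b.(b.X\{a} + (b.0 + b.X))\{b})\{a} + (b.0 + b.(rec X. b.(b.X\{a} + (b.0 + b.X))\{b})))\{b} | ∅
Trace ⟨a⟩ through P, begin at {p0}:
  [1] a ⇒ {p1}
  P completes σ.
Trace ⟨a⟩ through Q, begin at {q0}:
  [1] a ⇒ no successor for Q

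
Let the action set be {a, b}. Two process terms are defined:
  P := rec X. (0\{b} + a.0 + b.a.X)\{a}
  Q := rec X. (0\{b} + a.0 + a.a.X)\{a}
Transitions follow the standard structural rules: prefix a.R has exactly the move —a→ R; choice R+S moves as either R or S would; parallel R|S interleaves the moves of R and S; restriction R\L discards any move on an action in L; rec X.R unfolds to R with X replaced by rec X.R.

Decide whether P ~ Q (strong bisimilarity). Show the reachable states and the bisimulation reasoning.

NO

Reachable graph of P (2 states):
  m0 = rec X. (0\{b} + a.0 + b.a.X)\{a} | ··b··> m1
  m1 = (a.(rec X. (0\{b} + a.0 + b.a.X)\{a}))\{a} | (no moves)
Reachable graph of Q (1 states):
  n0 = rec X. (0\{b} + a.0 + a.a.X)\{a} | (no moves)
Coarsest stable partition (strong bisimilarity classes):
  B0 = {m0}
  B1 = {m1, n0}
m0 ∈ B0, n0 ∈ B1 → different blocks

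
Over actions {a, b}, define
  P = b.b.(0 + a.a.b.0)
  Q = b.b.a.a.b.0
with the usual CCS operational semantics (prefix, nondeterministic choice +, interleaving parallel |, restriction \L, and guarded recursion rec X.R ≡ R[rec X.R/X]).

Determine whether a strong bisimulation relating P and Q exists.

YES

P's transition system — 6 states:
  s0 = b.b.(0 + a.a.b.0) | -b-> s1
  s1 = b.(0 + a.a.b.0) | -b-> s2
  s2 = 0 + a.a.b.0 | -a-> s3
  s3 = a.b.0 | -a-> s4
  s4 = b.0 | -b-> s5
  s5 = 0 | (no moves)
Q's transition system — 6 states:
  t0 = b.b.a.a.b.0 | -b-> t1
  t1 = b.a.a.b.0 | -b-> t2
  t2 = a.a.b.0 | -a-> t3
  t3 = a.b.0 | -a-> t4
  t4 = b.0 | -b-> t5
  t5 = 0 | (no moves)
Partition-refinement fixed point:
  B0 = {s0, t0}
  B1 = {s1, t1}
  B2 = {s2, t2}
  B3 = {s3, t3}
  B4 = {s4, t4}
  B5 = {s5, t5}
s0 ∈ B0, t0 ∈ B0 → same block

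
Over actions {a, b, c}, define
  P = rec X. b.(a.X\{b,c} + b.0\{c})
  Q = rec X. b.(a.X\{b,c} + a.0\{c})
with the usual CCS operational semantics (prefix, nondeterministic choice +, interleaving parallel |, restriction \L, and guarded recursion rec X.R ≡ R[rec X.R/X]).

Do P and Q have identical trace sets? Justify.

Reachable graph of P (4 states):
  u0 = rec X. b.(a.X\{b,c} + b.0\{c}) has moves -b-> u1
  u1 = a.(rec X. b.(a.X\{b,c} + b.0\{c}))\{b,c} + b.0\{c} has moves -a-> u2, -b-> u3
  u2 = (rec X. b.(a.X\{b,c} + b.0\{c}))\{b,c} has moves deadlocked
  u3 = 0\{c} has moves deadlocked
Reachable graph of Q (4 states):
  v0 = rec X. b.(a.X\{b,c} + a.0\{c}) has moves -b-> v1
  v1 = a.(rec X. b.(a.X\{b,c} + a.0\{c}))\{b,c} + a.0\{c} has moves -a-> v2, -a-> v3
  v2 = (rec X. b.(a.X\{b,c} + a.0\{c}))\{b,c} has moves deadlocked
  v3 = 0\{c} has moves deadlocked
Run σ = ⟨bb⟩ on P: start {u0}
  [1] b ⇒ {u1}
  [2] b ⇒ {u3}
  — P admits the full trace.
Run σ = ⟨bb⟩ on Q: start {v0}
  [1] b ⇒ {v1}
  [2] b ⇒ ∅  — Q cannot continue

trace-distinct — witness ⟨bb⟩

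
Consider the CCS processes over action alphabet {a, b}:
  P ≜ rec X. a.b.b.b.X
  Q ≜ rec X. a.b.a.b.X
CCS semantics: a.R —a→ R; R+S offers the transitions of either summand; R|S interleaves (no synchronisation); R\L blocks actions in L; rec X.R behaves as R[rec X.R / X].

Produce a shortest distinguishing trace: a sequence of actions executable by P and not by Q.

Reachable graph of P (4 states):
  p0 = rec X. a.b.b.b.X → —a→ p1
  p1 = b.b.b.(rec X. a.b.b.b.X) → —b→ p2
  p2 = b.b.(rec X. a.b.b.b.X) → —b→ p3
  p3 = b.(rec X. a.b.b.b.X) → —b→ p0
Reachable graph of Q (4 states):
  q0 = rec X. a.b.a.b.X → —a→ q1
  q1 = b.a.b.(rec X. a.b.a.b.X) → —b→ q2
  q2 = a.b.(rec X. a.b.a.b.X) → —a→ q3
  q3 = b.(rec X. a.b.a.b.X) → —b→ q0
Executing abb from P (initial set {p0}):
  [1] a ⇒ {p1}
  [2] b ⇒ {p2}
  [3] b ⇒ {p3}
  — P admits the full trace.
Executing abb from Q (initial set {q0}):
  [1] a ⇒ {q1}
  [2] b ⇒ {q2}
  [3] b ⇒ ∅  — Q cannot continue

abb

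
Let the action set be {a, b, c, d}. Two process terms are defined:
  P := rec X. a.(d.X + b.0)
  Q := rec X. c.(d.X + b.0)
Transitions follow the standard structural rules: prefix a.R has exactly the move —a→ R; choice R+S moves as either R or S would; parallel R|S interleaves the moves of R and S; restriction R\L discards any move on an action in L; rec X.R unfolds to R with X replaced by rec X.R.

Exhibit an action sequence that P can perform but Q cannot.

a

P's transition system — 3 states:
  u0 = rec X. a.(d.X + b.0) | ··a··> u1
  u1 = d.(rec X. a.(d.X + b.0)) + b.0 | ··b··> u2, ··d··> u0
  u2 = 0 | (no moves)
Q's transition system — 3 states:
  v0 = rec X. c.(d.X + b.0) | ··c··> v1
  v1 = d.(rec X. c.(d.X + b.0)) + b.0 | ··b··> v2, ··d··> v0
  v2 = 0 | (no moves)
Executing a from P (initial set {u0}):
  after a @ step 1: {u1}
  ✓ P
Executing a from Q (initial set {v0}):
  after a @ step 1: ∅ (Q stuck)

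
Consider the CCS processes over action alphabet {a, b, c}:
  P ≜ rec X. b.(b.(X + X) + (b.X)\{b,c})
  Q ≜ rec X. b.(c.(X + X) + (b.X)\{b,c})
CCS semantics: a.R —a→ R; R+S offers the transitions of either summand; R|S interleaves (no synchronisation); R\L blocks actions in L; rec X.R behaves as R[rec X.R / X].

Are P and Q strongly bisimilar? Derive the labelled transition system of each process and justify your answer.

not bisimilar

Reachable graph of P (3 states):
  p0 = rec X. b.(b.(X + X) + (b.X)\{b,c}) ⊢ --b--▸ p1
  p1 = b.((rec X. b.(b.(X + X) + (b.X)\{b,c})) + (rec X. b.(b.(X + X) + (b.X)\{b,c}))) + (b.(rec X. b.(b.(X + X) + (b.X)\{b,c})))\{b,c} ⊢ --b--▸ p2
  p2 = (rec X. b.(b.(X + X) + (b.X)\{b,c})) + (rec X. b.(b.(X + X) + (b.X)\{b,c})) ⊢ --b--▸ p1
Reachable graph of Q (3 states):
  q0 = rec X. b.(c.(X + X) + (b.X)\{b,c}) ⊢ --b--▸ q1
  q1 = c.((rec X. b.(c.(X + X) + (b.X)\{b,c})) + (rec X. b.(c.(X + X) + (b.X)\{b,c}))) + (b.(rec X. b.(c.(X + X) + (b.X)\{b,c})))\{b,c} ⊢ --c--▸ q2
  q2 = (rec X. b.(c.(X + X) + (b.X)\{b,c})) + (rec X. b.(c.(X + X) + (b.X)\{b,c})) ⊢ --b--▸ q1
Bisimilarity quotient blocks:
  B0 = {p0, p1, p2}
  B1 = {q0, q2}
  B2 = {q1}
p0 ∈ B0, q0 ∈ B1 → different blocks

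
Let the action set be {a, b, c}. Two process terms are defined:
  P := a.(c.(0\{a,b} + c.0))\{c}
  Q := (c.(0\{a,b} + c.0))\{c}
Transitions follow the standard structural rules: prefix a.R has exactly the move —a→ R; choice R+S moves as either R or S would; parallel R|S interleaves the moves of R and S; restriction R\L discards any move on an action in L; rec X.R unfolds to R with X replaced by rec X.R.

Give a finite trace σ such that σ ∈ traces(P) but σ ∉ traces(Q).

a

P's transition system — 2 states:
  p0 = a.(c.(0\{a,b} + c.0))\{c} :: ··a··> p1
  p1 = (c.(0\{a,b} + c.0))\{c} :: deadlocked
Q's transition system — 1 states:
  q0 = (c.(0\{a,b} + c.0))\{c} :: deadlocked
Trace ⟨a⟩ through P, begin at {p0}:
  after a @ step 1: {p1}
  — P admits the full trace.
Trace ⟨a⟩ through Q, begin at {q0}:
  after a @ step 1: no successor for Q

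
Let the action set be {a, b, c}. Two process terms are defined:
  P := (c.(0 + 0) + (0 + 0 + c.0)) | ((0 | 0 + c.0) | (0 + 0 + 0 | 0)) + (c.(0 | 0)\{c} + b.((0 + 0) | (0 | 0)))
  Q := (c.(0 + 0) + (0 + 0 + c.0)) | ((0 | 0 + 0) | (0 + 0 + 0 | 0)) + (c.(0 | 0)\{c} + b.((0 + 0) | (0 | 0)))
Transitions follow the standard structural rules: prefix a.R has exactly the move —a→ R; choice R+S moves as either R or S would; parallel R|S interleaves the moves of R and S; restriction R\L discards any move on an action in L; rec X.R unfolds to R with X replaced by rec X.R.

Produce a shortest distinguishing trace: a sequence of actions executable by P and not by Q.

Reachable graph of P (8 states):
  s0 = (c.(0 + 0) + (0 + 0 + c.0)) | ((0 | 0 + c.0) | (0 + 0 + 0 | 0)) + (c.(0 | 0)\{c} + b.((0 + 0) | (0 | 0))) :: =b=> s1, =c=> s2, =c=> s3, =c=> s4, =c=> s5
  s1 = (0 + 0) | (0 | 0) :: ·
  s2 = (0 + 0) | ((0 | 0 + c.0) | (0 + 0 + 0 | 0)) :: =c=> s6
  s3 = (0 | 0)\{c} :: ·
  s4 = (c.(0 + 0) + (0 + 0 + c.0)) | (0 | (0 + 0 + 0 | 0)) :: =c=> s6, =c=> s7
  s5 = 0 | ((0 | 0 + c.0) | (0 + 0 + 0 | 0)) :: =c=> s7
  s6 = (0 + 0) | (0 | (0 + 0 + 0 | 0)) :: ·
  s7 = 0 | (0 | (0 + 0 + 0 | 0)) :: ·
Reachable graph of Q (5 states):
  t0 = (c.(0 + 0) + (0 + 0 + c.0)) | ((0 | 0 + 0) | (0 + 0 + 0 | 0)) + (c.(0 | 0)\{c} + b.((0 + 0) | (0 | 0))) :: =b=> t1, =c=> t2, =c=> t3, =c=> t4
  t1 = (0 + 0) | (0 | 0) :: ·
  t2 = (0 + 0) | ((0 | 0 + 0) | (0 + 0 + 0 | 0)) :: ·
  t3 = (0 | 0)\{c} :: ·
  t4 = 0 | ((0 | 0 + 0) | (0 + 0 + 0 | 0)) :: ·
Executing cc from P (initial set {s0}):
  [1] c ⇒ {s2, s3, s4, s5}
  [2] c ⇒ {s6, s7}
  — P admits the full trace.
Executing cc from Q (initial set {t0}):
  [1] c ⇒ {t2, t3, t4}
  [2] c ⇒ ∅ (Q stuck)

cc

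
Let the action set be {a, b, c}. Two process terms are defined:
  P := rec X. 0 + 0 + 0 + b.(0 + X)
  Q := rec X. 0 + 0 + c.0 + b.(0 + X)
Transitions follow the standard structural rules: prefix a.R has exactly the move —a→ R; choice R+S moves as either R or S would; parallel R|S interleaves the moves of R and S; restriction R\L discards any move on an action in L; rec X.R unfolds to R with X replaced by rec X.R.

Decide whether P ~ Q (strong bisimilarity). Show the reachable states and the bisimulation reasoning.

LTS(P): 2 reachable states
  s0 = rec X. 0 + 0 + 0 + b.(0 + X) → —b→ s1
  s1 = 0 + (rec X. 0 + 0 + 0 + b.(0 + X)) → —b→ s1
LTS(Q): 3 reachable states
  t0 = rec X. 0 + 0 + c.0 + b.(0 + X) → —b→ t1, —c→ t2
  t1 = 0 + (rec X. 0 + 0 + c.0 + b.(0 + X)) → —b→ t1, —c→ t2
  t2 = 0 → ·
Partition-refinement fixed point:
  B0 = {s0, s1}
  B1 = {t0, t1}
  B2 = {t2}
s0 ∈ B0, t0 ∈ B1 → different blocks

not bisimilar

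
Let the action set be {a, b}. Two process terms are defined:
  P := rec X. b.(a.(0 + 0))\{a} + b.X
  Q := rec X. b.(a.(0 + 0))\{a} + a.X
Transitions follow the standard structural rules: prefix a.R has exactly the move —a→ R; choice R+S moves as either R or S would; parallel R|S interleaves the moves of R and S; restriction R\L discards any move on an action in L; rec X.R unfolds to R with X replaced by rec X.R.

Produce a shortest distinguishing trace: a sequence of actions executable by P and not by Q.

P's transition system — 2 states:
  u0 = rec X. b.(a.(0 + 0))\{a} + b.X has moves ··b··> u0, ··b··> u1
  u1 = (a.(0 + 0))\{a} has moves (no moves)
Q's transition system — 2 states:
  v0 = rec X. b.(a.(0 + 0))\{a} + a.X has moves ··a··> v0, ··b··> v1
  v1 = (a.(0 + 0))\{a} has moves (no moves)
Run σ = ⟨bb⟩ on P: start {u0}
  after b @ step 1: {u0, u1}
  after b @ step 2: {u0, u1}
  ✓ P
Run σ = ⟨bb⟩ on Q: start {v0}
  after b @ step 1: {v1}
  after b @ step 2: ∅ (Q stuck)

bb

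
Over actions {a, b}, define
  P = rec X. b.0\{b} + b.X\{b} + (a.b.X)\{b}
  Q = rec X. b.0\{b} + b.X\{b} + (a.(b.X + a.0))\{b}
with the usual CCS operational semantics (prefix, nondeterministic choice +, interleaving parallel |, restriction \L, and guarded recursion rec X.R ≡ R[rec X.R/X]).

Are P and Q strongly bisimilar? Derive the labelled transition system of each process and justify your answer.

P ≁ Q

LTS(P): 5 reachable states
  s0 = rec X. b.0\{b} + b.X\{b} + (a.b.X)\{b} has moves =a=> s1, =b=> s2, =b=> s3
  s1 = (b.(rec X. b.0\{b} + b.X\{b} + (a.b.X)\{b}))\{b} has moves ·
  s2 = (rec X. b.0\{b} + b.X\{b} + (a.b.X)\{b})\{b} has moves =a=> s4
  s3 = 0\{b} has moves ·
  s4 = (b.(rec X. b.0\{b} + b.X\{b} + (a.b.X)\{b}))\{b}\{b} has moves ·
LTS(Q): 6 reachable states
  t0 = rec X. b.0\{b} + b.X\{b} + (a.(b.X + a.0))\{b} has moves =a=> t1, =b=> t2, =b=> t3
  t1 = (b.(rec X. b.0\{b} + b.X\{b} + (a.(b.X + a.0))\{b}) + a.0)\{b} has moves =a=> t3
  t2 = (rec X. b.0\{b} + b.X\{b} + (a.(b.X + a.0))\{b})\{b} has moves =a=> t4
  t3 = 0\{b} has moves ·
  t4 = (b.(rec X. b.0\{b} + b.X\{b} + (a.(b.X + a.0))\{b}) + a.0)\{b}\{b} has moves =a=> t5
  t5 = 0\{b}\{b} has moves ·
Bisimilarity quotient blocks:
  B0 = {s0}
  B1 = {s1, s3, s4, t3, t5}
  B2 = {s2, t1, t4}
  B3 = {t0}
  B4 = {t2}
s0 ∈ B0, t0 ∈ B3 → different blocks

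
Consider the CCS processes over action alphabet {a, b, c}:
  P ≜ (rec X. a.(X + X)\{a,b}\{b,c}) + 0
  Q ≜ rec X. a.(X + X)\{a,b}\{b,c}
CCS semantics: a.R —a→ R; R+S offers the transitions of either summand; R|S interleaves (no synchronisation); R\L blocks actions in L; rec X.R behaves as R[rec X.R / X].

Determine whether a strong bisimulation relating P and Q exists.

LTS(P): 2 reachable states
  s0 = (rec X. a.(X + X)\{a,b}\{b,c}) + 0 has moves -a-> s1
  s1 = ((rec X. a.(X + X)\{a,b}\{b,c}) + (rec X. a.(X + X)\{a,b}\{b,c}))\{a,b}\{b,c} has moves deadlocked
LTS(Q): 2 reachable states
  t0 = rec X. a.(X + X)\{a,b}\{b,c} has moves -a-> t1
  t1 = ((rec X. a.(X + X)\{a,b}\{b,c}) + (rec X. a.(X + X)\{a,b}\{b,c}))\{a,b}\{b,c} has moves deadlocked
Bisimilarity quotient blocks:
  B0 = {s0, t0}
  B1 = {s1, t1}
s0 ∈ B0, t0 ∈ B0 → same block

P ~ Q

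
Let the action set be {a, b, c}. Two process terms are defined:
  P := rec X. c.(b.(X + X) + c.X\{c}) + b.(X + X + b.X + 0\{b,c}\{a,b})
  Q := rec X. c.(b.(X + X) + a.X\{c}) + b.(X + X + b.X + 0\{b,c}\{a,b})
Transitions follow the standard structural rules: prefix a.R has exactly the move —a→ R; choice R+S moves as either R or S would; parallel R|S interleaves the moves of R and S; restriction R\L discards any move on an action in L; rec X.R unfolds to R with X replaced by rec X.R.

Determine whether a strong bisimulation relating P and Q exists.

NO

Reachable graph of P (6 states):
  u0 = rec X. c.(b.(X + X) + c.X\{c}) + b.(X + X + b.X + 0\{b,c}\{a,b}) :: —b→ u1, —c→ u2
  u1 = (rec X. c.(b.(X + X) + c.X\{c}) + b.(X + X + b.X + 0\{b,c}\{a,b})) + (rec X. c.(b.(X + X) + c.X\{c}) + b.(X + X + b.X + 0\{b,c}\{a,b})) + b.(rec X. c.(b.(X + X) + c.X\{c}) + b.(X + X + b.X + 0\{b,c}\{a,b})) + 0\{b,c}\{a,b} :: —b→ u0, —b→ u1, —c→ u2
  u2 = b.((rec X. c.(b.(X + X) + c.X\{c}) + b.(X + X + b.X + 0\{b,c}\{a,b})) + (rec X. c.(b.(X + X) + c.X\{c}) + b.(X + X + b.X + 0\{b,c}\{a,b}))) + c.(rec X. c.(b.(X + X) + c.X\{c}) + b.(X + X + b.X + 0\{b,c}\{a,b}))\{c} :: —b→ u3, —c→ u4
  u3 = (rec X. c.(b.(X + X) + c.X\{c}) + b.(X + X + b.X + 0\{b,c}\{a,b})) + (rec X. c.(b.(X + X) + c.X\{c}) + b.(X + X + b.X + 0\{b,c}\{a,b})) :: —b→ u1, —c→ u2
  u4 = (rec X. c.(b.(X + X) + c.X\{c}) + b.(X + X + b.X + 0\{b,c}\{a,b}))\{c} :: —b→ u5
  u5 = ((rec X. c.(b.(X + X) + c.X\{c}) + b.(X + X + b.X + 0\{b,c}\{a,b})) + (rec X. c.(b.(X + X) + c.X\{c}) + b.(X + X + b.X + 0\{b,c}\{a,b})) + b.(rec X. c.(b.(X + X) + c.X\{c}) + b.(X + X + b.X + 0\{b,c}\{a,b})) + 0\{b,c}\{a,b})\{c} :: —b→ u4, —b→ u5
Reachable graph of Q (6 states):
  v0 = rec X. c.(b.(X + X) + a.X\{c}) + b.(X + X + b.X + 0\{b,c}\{a,b}) :: —b→ v1, —c→ v2
  v1 = (rec X. c.(b.(X + X) + a.X\{c}) + b.(X + X + b.X + 0\{b,c}\{a,b})) + (rec X. c.(b.(X + X) + a.X\{c}) + b.(X + X + b.X + 0\{b,c}\{a,b})) + b.(rec X. c.(b.(X + X) + a.X\{c}) + b.(X + X + b.X + 0\{b,c}\{a,b})) + 0\{b,c}\{a,b} :: —b→ v0, —b→ v1, —c→ v2
  v2 = b.((rec X. c.(b.(X + X) + a.X\{c}) + b.(X + X + b.X + 0\{b,c}\{a,b})) + (rec X. c.(b.(X + X) + a.X\{c}) + b.(X + X + b.X + 0\{b,c}\{a,b}))) + a.(rec X. c.(b.(X + X) + a.X\{c}) + b.(X + X + b.X + 0\{b,c}\{a,b}))\{c} :: —a→ v3, —b→ v4
  v3 = (rec X. c.(b.(X + X) + a.X\{c}) + b.(X + X + b.X + 0\{b,c}\{a,b}))\{c} :: —b→ v5
  v4 = (rec X. c.(b.(X + X) + a.X\{c}) + b.(X + X + b.X + 0\{b,c}\{a,b})) + (rec X. c.(b.(X + X) + a.X\{c}) + b.(X + X + b.X + 0\{b,c}\{a,b})) :: —b→ v1, —c→ v2
  v5 = ((rec X. c.(b.(X + X) + a.X\{c}) + b.(X + X + b.X + 0\{b,c}\{a,b})) + (rec X. c.(b.(X + X) + a.X\{c}) + b.(X + X + b.X + 0\{b,c}\{a,b})) + b.(rec X. c.(b.(X + X) + a.X\{c}) + b.(X + X + b.X + 0\{b,c}\{a,b})) + 0\{b,c}\{a,b})\{c} :: —b→ v3, —b→ v5
Coarsest stable partition (strong bisimilarity classes):
  B0 = {u0, u1, u3}
  B1 = {u2}
  B2 = {u4, u5, v3, v5}
  B3 = {v0, v1, v4}
  B4 = {v2}
u0 ∈ B0, v0 ∈ B3 → different blocks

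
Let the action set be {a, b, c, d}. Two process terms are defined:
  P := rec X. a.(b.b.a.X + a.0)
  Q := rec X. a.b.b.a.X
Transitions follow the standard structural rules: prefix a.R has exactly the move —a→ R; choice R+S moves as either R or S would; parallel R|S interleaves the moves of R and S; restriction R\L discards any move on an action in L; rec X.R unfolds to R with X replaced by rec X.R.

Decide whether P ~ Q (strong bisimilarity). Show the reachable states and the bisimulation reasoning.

P ≁ Q

Reachable graph of P (5 states):
  u0 = rec X. a.(b.b.a.X + a.0) | —a→ u1
  u1 = b.b.a.(rec X. a.(b.b.a.X + a.0)) + a.0 | —a→ u2, —b→ u3
  u2 = 0 | ·
  u3 = b.a.(rec X. a.(b.b.a.X + a.0)) | —b→ u4
  u4 = a.(rec X. a.(b.b.a.X + a.0)) | —a→ u0
Reachable graph of Q (4 states):
  v0 = rec X. a.b.b.a.X | —a→ v1
  v1 = b.b.a.(rec X. a.b.b.a.X) | —b→ v2
  v2 = b.a.(rec X. a.b.b.a.X) | —b→ v3
  v3 = a.(rec X. a.b.b.a.X) | —a→ v0
Coarsest stable partition (strong bisimilarity classes):
  B0 = {u0}
  B1 = {u1}
  B2 = {u2}
  B3 = {u3}
  B4 = {u4}
  B5 = {v0}
  B6 = {v1}
  B7 = {v2}
  B8 = {v3}
u0 ∈ B0, v0 ∈ B5 → different blocks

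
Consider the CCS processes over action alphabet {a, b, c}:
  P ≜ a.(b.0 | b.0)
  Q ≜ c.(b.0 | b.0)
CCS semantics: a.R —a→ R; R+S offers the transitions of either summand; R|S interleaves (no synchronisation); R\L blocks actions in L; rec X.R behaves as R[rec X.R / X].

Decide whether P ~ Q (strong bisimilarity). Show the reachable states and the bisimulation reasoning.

LTS(P): 5 reachable states
  p0 = a.(b.0 | b.0) | —a→ p1
  p1 = b.0 | b.0 | —b→ p2, —b→ p3
  p2 = 0 | b.0 | —b→ p4
  p3 = b.0 | 0 | —b→ p4
  p4 = 0 | 0 | stopped
LTS(Q): 5 reachable states
  q0 = c.(b.0 | b.0) | —c→ q1
  q1 = b.0 | b.0 | —b→ q2, —b→ q3
  q2 = 0 | b.0 | —b→ q4
  q3 = b.0 | 0 | —b→ q4
  q4 = 0 | 0 | stopped
Bisimilarity quotient blocks:
  B0 = {p0}
  B1 = {p1, q1}
  B2 = {p2, p3, q2, q3}
  B3 = {p4, q4}
  B4 = {q0}
p0 ∈ B0, q0 ∈ B4 → different blocks

not bisimilar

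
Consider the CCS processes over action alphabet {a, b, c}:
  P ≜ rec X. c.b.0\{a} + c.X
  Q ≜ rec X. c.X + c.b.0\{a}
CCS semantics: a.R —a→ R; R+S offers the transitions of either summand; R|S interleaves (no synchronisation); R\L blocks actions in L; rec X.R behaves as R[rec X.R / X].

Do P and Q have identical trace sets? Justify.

LTS(P): 3 reachable states
  s0 = rec X. c.b.0\{a} + c.X | --c--▸ s0, --c--▸ s1
  s1 = b.0\{a} | --b--▸ s2
  s2 = 0\{a} | (no moves)
LTS(Q): 3 reachable states
  t0 = rec X. c.X + c.b.0\{a} | --c--▸ t0, --c--▸ t1
  t1 = b.0\{a} | --b--▸ t2
  t2 = 0\{a} | (no moves)
Bisimilarity quotient blocks:
  B0 = {s0, t0}
  B1 = {s1, t1}
  B2 = {s2, t2}
s0 ∈ B0, t0 ∈ B0 → same block
Bisimilar ⇒ trace-equivalent.

trace-equivalent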